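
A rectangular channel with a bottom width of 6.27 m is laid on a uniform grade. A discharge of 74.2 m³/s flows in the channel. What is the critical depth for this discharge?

y_c = 2.43 m

For a rectangular channel, critical depth y_c = (q²/g)^(1/3) where q = Q/b = 74.2/6.27 = 11.83 m²/s.
So y_c = (11.83²/9.81)^(1/3) = 2.43 m.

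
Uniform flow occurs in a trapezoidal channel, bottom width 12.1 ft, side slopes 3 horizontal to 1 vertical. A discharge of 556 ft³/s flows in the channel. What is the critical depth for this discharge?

At critical depth, Q² T / (g A³) = 1, i.e. A³/T = Q²/g = 556²/32.2 = 9600.
At y = 2.66 ft: A³/T = 5431 — short.
At y = 3.82 ft: A³/T = 20820 — over.
At y = 3.11 ft: A³/T = 9624 — close enough.

y_c = 3.11 ft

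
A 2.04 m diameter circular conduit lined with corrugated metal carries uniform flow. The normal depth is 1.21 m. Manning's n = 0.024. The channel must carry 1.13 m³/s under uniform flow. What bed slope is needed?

S = 0.000388

For a circular section of diameter D = 2.04 m at depth y = 1.21 m, the central angle is θ = 2 arccos(1 − 2y/D) = 3.516 rad. Then A = (D²/8)(θ − sin θ) = 2.02 m² and P = Dθ/2 = 3.587 m.
Hydraulic radius R = A/P = 2.02/3.587 = 0.5631 m.
From Manning's equation, S = [nQ / (1 A R^(2/3))]² = [0.024 × 1.13 / (1 × 2.02 × 0.5631^(2/3))]² = 0.000388.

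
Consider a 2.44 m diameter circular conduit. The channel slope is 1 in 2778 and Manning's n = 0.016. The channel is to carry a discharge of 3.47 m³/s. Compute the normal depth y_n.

y_n = 1.76 m

Manning's equation rearranged: A R^(2/3) = nQ / (1·√S) = 0.016 × 3.47 / (√0.00036) = 2.926.
Try y = 2.07 m: A R^(2/3) = 3.461 — high.
Try y = 1.34 m: A R^(2/3) = 1.965 — low.
Try y = 1.76 m: A R^(2/3) = 2.926 — matches.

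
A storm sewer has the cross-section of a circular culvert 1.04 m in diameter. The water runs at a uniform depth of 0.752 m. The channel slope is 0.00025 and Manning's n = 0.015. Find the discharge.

Q = 0.318 m³/s

For a circular section of diameter D = 1.04 m at depth y = 0.752 m, the central angle is θ = 2 arccos(1 − 2y/D) = 4.067 rad. Then A = (D²/8)(θ − sin θ) = 0.6578 m² and P = Dθ/2 = 2.115 m.
Hydraulic radius R = A/P = 0.6578/2.115 = 0.3111 m.
Manning's equation: Q = (1/n) A R^(2/3) S^(1/2) = (1/0.015) × 0.6578 × 0.3111^(2/3) × 0.00025^(1/2) = 0.318 m³/s.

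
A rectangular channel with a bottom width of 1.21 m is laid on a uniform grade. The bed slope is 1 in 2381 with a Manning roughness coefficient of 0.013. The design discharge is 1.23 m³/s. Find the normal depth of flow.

y_n = 1.19 m

Manning's equation rearranged: A R^(2/3) = nQ / (1·√S) = 0.013 × 1.23 / (√0.00042) = 0.7802.
At y = 0.962 m: A R^(2/3) = 0.6015 — too small.
At y = 1.5 m: A R^(2/3) = 1.036 — too large.
At y = 1.19 m: A R^(2/3) = 0.7831 — close enough.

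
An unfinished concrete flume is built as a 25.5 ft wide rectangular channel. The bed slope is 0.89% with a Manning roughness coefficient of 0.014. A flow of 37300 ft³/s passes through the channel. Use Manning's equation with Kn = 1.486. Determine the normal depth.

Manning's equation rearranged: A R^(2/3) = nQ / (1.486·√S) = 0.014 × 37300 / (1.486 × √0.0089) = 3725.
Trying y = 28 ft: A R^(2/3) = 3034 — short.
Trying y = 40.1 ft: A R^(2/3) = 4643 — over.
Trying y = 33.2 ft: A R^(2/3) = 3720 — matches.

y_n = 33.2 ft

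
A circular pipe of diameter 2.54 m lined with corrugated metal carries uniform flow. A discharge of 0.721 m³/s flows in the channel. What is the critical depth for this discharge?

y_c = 0.37 m

At critical depth, Q² T / (g A³) = 1, i.e. A³/T = Q²/g = 0.721²/9.81 = 0.05299.
Try y = 0.311 m: A³/T = 0.0268 — low.
Try y = 0.442 m: A³/T = 0.107 — high.
Try y = 0.37 m: A³/T = 0.05318 — close enough.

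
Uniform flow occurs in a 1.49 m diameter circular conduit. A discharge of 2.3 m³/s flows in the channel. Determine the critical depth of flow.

At critical depth, Q² T / (g A³) = 1, i.e. A³/T = Q²/g = 2.3²/9.81 = 0.5392.
Trying y = 0.917 m: A³/T = 0.9843 — over.
Trying y = 0.574 m: A³/T = 0.1638 — short.
Trying y = 0.784 m: A³/T = 0.5404 — ≈ 0.5392.

y_c = 0.784 m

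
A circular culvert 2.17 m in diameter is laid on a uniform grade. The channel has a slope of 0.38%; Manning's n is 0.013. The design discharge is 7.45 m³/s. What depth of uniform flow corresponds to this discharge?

y_n = 1.26 m

Manning's equation rearranged: A R^(2/3) = nQ / (1·√S) = 0.013 × 7.45 / (√0.0038) = 1.571.
Try y = 1.07 m: A R^(2/3) = 1.201 — too small.
Try y = 1.59 m: A R^(2/3) = 2.182 — too large.
Try y = 1.26 m: A R^(2/3) = 1.571 — ≈ 1.571.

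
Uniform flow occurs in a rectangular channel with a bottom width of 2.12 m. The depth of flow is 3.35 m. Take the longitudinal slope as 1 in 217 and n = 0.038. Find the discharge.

Flow area A = b·y = 2.12 × 3.35 = 7.102 m². Wetted perimeter P = b + 2y = 2.12 + 2×3.35 = 8.82 m.
Hydraulic radius R = A/P = 7.102/8.82 = 0.8052 m.
Manning's equation: Q = (1/n) A R^(2/3) S^(1/2) = (1/0.038) × 7.102 × 0.8052^(2/3) × 0.004608^(1/2) = 11 m³/s.

Q = 11 m³/s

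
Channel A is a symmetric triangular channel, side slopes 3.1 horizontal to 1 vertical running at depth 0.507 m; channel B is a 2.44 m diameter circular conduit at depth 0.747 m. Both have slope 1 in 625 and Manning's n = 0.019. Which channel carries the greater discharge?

Channel A: For a triangular section with side slope z = 3.1: A = zy² = 3.1×0.507² = 0.7969 m²; P = 2y√(1+z²) = 2×0.507×3.257 = 3.303 m. Hydraulic radius R = A/P = 0.7969/3.303 = 0.2413 m. Q_A = (1/0.019)·0.7969·0.2413^(2/3)·√0.0016 = 0.6501 m³/s.
Channel B: For a circular section of diameter D = 2.44 m at depth y = 0.747 m, the central angle is θ = 2 arccos(1 − 2y/D) = 2.345 rad. Then A = (D²/8)(θ − sin θ) = 1.213 m² and P = Dθ/2 = 2.861 m. Hydraulic radius R = A/P = 1.213/2.861 = 0.4241 m. Q_B = (1/0.019)·1.213·0.4241^(2/3)·√0.0016 = 1.442 m³/s.
Q_A = 0.6501 m³/s vs Q_B = 1.442 m³/s, so channel B carries more.

channel B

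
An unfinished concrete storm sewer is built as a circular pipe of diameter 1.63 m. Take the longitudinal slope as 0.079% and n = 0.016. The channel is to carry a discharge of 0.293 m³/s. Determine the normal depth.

y_n = 0.42 m

Manning's equation rearranged: A R^(2/3) = nQ / (1·√S) = 0.016 × 0.293 / (√0.00079) = 0.1668.
Try y = 0.503 m: A R^(2/3) = 0.2372 — high.
Try y = 0.346 m: A R^(2/3) = 0.1133 — low.
Try y = 0.42 m: A R^(2/3) = 0.1668 — matches.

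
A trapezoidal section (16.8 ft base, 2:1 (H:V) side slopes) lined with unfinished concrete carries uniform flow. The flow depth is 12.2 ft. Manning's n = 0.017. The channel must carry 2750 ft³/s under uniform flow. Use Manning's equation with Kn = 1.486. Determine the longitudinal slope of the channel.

S = 0.00029

With bottom width b = 16.8 ft and side slope z = 2: A = (b + zy)y = (16.8 + 2×12.2)×12.2 = 502.6 ft²; P = b + 2y√(1+z²) = 16.8 + 2×12.2×2.236 = 71.36 ft.
Hydraulic radius R = A/P = 502.6/71.36 = 7.044 ft.
From Manning's equation, S = [nQ / (1.486 A R^(2/3))]² = [0.017 × 2750 / (1.486 × 502.6 × 7.044^(2/3))]² = 0.00029.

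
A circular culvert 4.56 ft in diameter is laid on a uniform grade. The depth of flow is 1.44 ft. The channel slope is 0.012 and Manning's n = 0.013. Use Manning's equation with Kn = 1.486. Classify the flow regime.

For a circular section of diameter D = 4.56 ft at depth y = 1.44 ft, the central angle is θ = 2 arccos(1 − 2y/D) = 2.387 rad. Then A = (D²/8)(θ − sin θ) = 4.424 ft² and P = Dθ/2 = 5.442 ft.
Hydraulic radius R = A/P = 4.424/5.442 = 0.8128 ft.
V = (1.486/n) R^(2/3) √S = (1.486/0.013) × 0.8128^(2/3) × √0.012 = 10.91 ft/s. Hydraulic depth D_h = A/T = 4.424/4.239 = 1.044 ft.
Froude number Fr = V/√(g·D_h) = 10.91/√(32.2×1.044) = 1.88, which is greater than 1, so the flow is supercritical.

supercritical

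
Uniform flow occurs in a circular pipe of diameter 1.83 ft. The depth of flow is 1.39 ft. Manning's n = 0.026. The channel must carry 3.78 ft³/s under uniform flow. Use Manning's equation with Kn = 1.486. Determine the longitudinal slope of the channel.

For a circular section of diameter D = 1.83 ft at depth y = 1.39 ft, the central angle is θ = 2 arccos(1 − 2y/D) = 4.233 rad. Then A = (D²/8)(θ − sin θ) = 2.144 ft² and P = Dθ/2 = 3.873 ft.
Hydraulic radius R = A/P = 2.144/3.873 = 0.5534 ft.
From Manning's equation, S = [nQ / (1.486 A R^(2/3))]² = [0.026 × 3.78 / (1.486 × 2.144 × 0.5534^(2/3))]² = 0.0021.

S = 0.0021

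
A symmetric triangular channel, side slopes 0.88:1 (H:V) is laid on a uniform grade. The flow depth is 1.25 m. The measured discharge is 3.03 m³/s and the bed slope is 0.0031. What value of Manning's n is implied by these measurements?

n = 0.014

For a triangular section with side slope z = 0.88: A = zy² = 0.88×1.25² = 1.375 m²; P = 2y√(1+z²) = 2×1.25×1.332 = 3.33 m.
Hydraulic radius R = A/P = 1.375/3.33 = 0.4129 m.
Rearranging Manning's equation: n = (1/Q) A R^(2/3) S^(1/2) = (1/3.03) × 1.375 × 0.4129^(2/3) × √0.0031 = 0.014.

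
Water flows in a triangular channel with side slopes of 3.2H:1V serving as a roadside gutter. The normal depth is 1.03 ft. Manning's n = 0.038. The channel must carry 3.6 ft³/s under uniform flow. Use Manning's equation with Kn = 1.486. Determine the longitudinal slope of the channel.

S = 0.0019

For a triangular section with side slope z = 3.2: A = zy² = 3.2×1.03² = 3.395 ft²; P = 2y√(1+z²) = 2×1.03×3.353 = 6.906 ft.
Hydraulic radius R = A/P = 3.395/6.906 = 0.4916 ft.
From Manning's equation, S = [nQ / (1.486 A R^(2/3))]² = [0.038 × 3.6 / (1.486 × 3.395 × 0.4916^(2/3))]² = 0.0019.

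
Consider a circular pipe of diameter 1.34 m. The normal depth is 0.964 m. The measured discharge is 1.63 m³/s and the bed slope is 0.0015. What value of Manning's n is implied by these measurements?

n = 0.014

For a circular section of diameter D = 1.34 m at depth y = 0.964 m, the central angle is θ = 2 arccos(1 − 2y/D) = 4.05 rad. Then A = (D²/8)(θ − sin θ) = 1.086 m² and P = Dθ/2 = 2.714 m.
Hydraulic radius R = A/P = 1.086/2.714 = 0.4002 m.
Rearranging Manning's equation: n = (1/Q) A R^(2/3) S^(1/2) = (1/1.63) × 1.086 × 0.4002^(2/3) × √0.0015 = 0.014.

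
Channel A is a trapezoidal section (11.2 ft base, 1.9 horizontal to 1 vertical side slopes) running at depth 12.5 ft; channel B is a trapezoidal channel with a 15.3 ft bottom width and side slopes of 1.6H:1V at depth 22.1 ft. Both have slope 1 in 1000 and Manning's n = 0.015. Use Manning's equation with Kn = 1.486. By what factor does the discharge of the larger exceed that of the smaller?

3.63

Channel A: With bottom width b = 11.2 ft and side slope z = 1.9: A = (b + zy)y = (11.2 + 1.9×12.5)×12.5 = 436.9 ft²; P = b + 2y√(1+z²) = 11.2 + 2×12.5×2.147 = 64.88 ft. Hydraulic radius R = A/P = 436.9/64.88 = 6.734 ft. Q_A = (1.486/0.015)·436.9·6.734^(2/3)·√0.001 = 4880 ft³/s.
Channel B: With bottom width b = 15.3 ft and side slope z = 1.6: A = (b + zy)y = (15.3 + 1.6×22.1)×22.1 = 1120 ft²; P = b + 2y√(1+z²) = 15.3 + 2×22.1×1.887 = 98.7 ft. Hydraulic radius R = A/P = 1120/98.7 = 11.34 ft. Q_B = (1.486/0.015)·1120·11.34^(2/3)·√0.001 = 17710 ft³/s.
The larger discharge is 17710 ft³/s and the smaller is 4880 ft³/s; the ratio is 3.63.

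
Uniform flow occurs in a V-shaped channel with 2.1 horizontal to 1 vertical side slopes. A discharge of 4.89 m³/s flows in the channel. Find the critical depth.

y_c = 1.02 m

At critical depth, Q² T / (g A³) = 1, i.e. A³/T = Q²/g = 4.89²/9.81 = 2.438.
At y = 0.728 m: A³/T = 0.4509 — too small.
At y = 1.3 m: A³/T = 8.187 — too large.
At y = 1.02 m: A³/T = 2.434 — matches.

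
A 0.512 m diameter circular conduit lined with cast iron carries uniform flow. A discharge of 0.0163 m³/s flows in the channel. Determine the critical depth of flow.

At critical depth, Q² T / (g A³) = 1, i.e. A³/T = Q²/g = 0.0163²/9.81 = 0.00002708.
Try y = 0.104 m: A³/T = 0.00006535 — high.
Try y = 0.0721 m: A³/T = 0.00001549 — low.
Try y = 0.0831 m: A³/T = 0.00002709 — ≈ 0.00002708.

y_c = 0.0831 m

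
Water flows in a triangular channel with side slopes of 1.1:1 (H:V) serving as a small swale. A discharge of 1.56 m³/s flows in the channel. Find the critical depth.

y_c = 0.837 m

At critical depth, Q² T / (g A³) = 1, i.e. A³/T = Q²/g = 1.56²/9.81 = 0.2481.
At y = 0.97 m: A³/T = 0.5195 — too large.
At y = 0.594 m: A³/T = 0.04474 — too small.
At y = 0.837 m: A³/T = 0.2485 — matches.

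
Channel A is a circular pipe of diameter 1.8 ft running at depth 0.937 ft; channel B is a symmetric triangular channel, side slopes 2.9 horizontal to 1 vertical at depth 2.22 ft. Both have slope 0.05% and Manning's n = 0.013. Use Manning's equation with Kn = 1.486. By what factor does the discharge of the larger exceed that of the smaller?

18.5

Channel A: For a circular section of diameter D = 1.8 ft at depth y = 0.937 ft, the central angle is θ = 2 arccos(1 − 2y/D) = 3.224 rad. Then A = (D²/8)(θ − sin θ) = 1.339 ft² and P = Dθ/2 = 2.901 ft. Hydraulic radius R = A/P = 1.339/2.901 = 0.4615 ft. Q_A = (1.486/0.013)·1.339·0.4615^(2/3)·√0.0005 = 2.044 ft³/s.
Channel B: For a triangular section with side slope z = 2.9: A = zy² = 2.9×2.22² = 14.29 ft²; P = 2y√(1+z²) = 2×2.22×3.068 = 13.62 ft. Hydraulic radius R = A/P = 14.29/13.62 = 1.049 ft. Q_B = (1.486/0.013)·14.29·1.049^(2/3)·√0.0005 = 37.72 ft³/s.
The larger discharge is 37.72 ft³/s and the smaller is 2.044 ft³/s; the ratio is 18.5.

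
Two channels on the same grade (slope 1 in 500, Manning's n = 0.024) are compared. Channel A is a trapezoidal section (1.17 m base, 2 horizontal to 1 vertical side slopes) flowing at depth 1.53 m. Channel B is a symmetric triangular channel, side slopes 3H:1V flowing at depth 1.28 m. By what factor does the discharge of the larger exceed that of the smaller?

Channel A: With bottom width b = 1.17 m and side slope z = 2: A = (b + zy)y = (1.17 + 2×1.53)×1.53 = 6.472 m²; P = b + 2y√(1+z²) = 1.17 + 2×1.53×2.236 = 8.012 m. Hydraulic radius R = A/P = 6.472/8.012 = 0.8077 m. Q_A = (1/0.024)·6.472·0.8077^(2/3)·√0.002 = 10.46 m³/s.
Channel B: For a triangular section with side slope z = 3: A = zy² = 3×1.28² = 4.915 m²; P = 2y√(1+z²) = 2×1.28×3.162 = 8.095 m. Hydraulic radius R = A/P = 4.915/8.095 = 0.6072 m. Q_B = (1/0.024)·4.915·0.6072^(2/3)·√0.002 = 6.567 m³/s.
The larger discharge is 10.46 m³/s and the smaller is 6.567 m³/s; the ratio is 1.59.

1.59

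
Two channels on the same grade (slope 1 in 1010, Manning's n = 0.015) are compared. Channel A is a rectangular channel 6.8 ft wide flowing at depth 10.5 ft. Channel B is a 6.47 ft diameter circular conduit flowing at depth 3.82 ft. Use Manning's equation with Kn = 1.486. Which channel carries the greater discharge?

channel A

Channel A: Flow area A = b·y = 6.8 × 10.5 = 71.4 ft². Wetted perimeter P = b + 2y = 6.8 + 2×10.5 = 27.8 ft. Hydraulic radius R = A/P = 71.4/27.8 = 2.568 ft. Q_A = (1.486/0.015)·71.4·2.568^(2/3)·√0.0009901 = 417.4 ft³/s.
Channel B: For a circular section of diameter D = 6.47 ft at depth y = 3.82 ft, the central angle is θ = 2 arccos(1 − 2y/D) = 3.505 rad. Then A = (D²/8)(θ − sin θ) = 20.2 ft² and P = Dθ/2 = 11.34 ft. Hydraulic radius R = A/P = 20.2/11.34 = 1.782 ft. Q_B = (1.486/0.015)·20.2·1.782^(2/3)·√0.0009901 = 92.55 ft³/s.
Q_A = 417.4 ft³/s vs Q_B = 92.55 ft³/s, so channel A carries more.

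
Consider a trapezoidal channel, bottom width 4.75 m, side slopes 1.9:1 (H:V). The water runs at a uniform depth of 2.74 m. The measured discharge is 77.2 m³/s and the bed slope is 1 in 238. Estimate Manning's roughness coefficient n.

n = 0.032

With bottom width b = 4.75 m and side slope z = 1.9: A = (b + zy)y = (4.75 + 1.9×2.74)×2.74 = 27.28 m²; P = b + 2y√(1+z²) = 4.75 + 2×2.74×2.147 = 16.52 m.
Hydraulic radius R = A/P = 27.28/16.52 = 1.652 m.
Rearranging Manning's equation: n = (1/Q) A R^(2/3) S^(1/2) = (1/77.2) × 27.28 × 1.652^(2/3) × √0.004202 = 0.032.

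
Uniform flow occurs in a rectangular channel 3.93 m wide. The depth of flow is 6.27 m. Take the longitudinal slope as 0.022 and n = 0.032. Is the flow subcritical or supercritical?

subcritical

Flow area A = b·y = 3.93 × 6.27 = 24.64 m². Wetted perimeter P = b + 2y = 3.93 + 2×6.27 = 16.47 m.
Hydraulic radius R = A/P = 24.64/16.47 = 1.496 m.
V = (1/n) R^(2/3) √S = (1/0.032) × 1.496^(2/3) × √0.022 = 6.063 m/s. Hydraulic depth D_h = A/T = 24.64/3.93 = 6.27 m.
Froude number Fr = V/√(g·D_h) = 6.063/√(9.81×6.27) = 0.773, which is less than 1, so the flow is subcritical.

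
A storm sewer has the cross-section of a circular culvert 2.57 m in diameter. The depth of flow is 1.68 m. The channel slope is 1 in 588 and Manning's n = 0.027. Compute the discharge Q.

For a circular section of diameter D = 2.57 m at depth y = 1.68 m, the central angle is θ = 2 arccos(1 − 2y/D) = 3.766 rad. Then A = (D²/8)(θ − sin θ) = 3.593 m² and P = Dθ/2 = 4.84 m.
Hydraulic radius R = A/P = 3.593/4.84 = 0.7423 m.
Manning's equation: Q = (1/n) A R^(2/3) S^(1/2) = (1/0.027) × 3.593 × 0.7423^(2/3) × 0.001701^(1/2) = 4.5 m³/s.

Q = 4.5 m³/s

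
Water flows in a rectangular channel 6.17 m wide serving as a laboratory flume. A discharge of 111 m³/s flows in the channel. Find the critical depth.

For a rectangular channel, critical depth y_c = (q²/g)^(1/3) where q = Q/b = 111/6.17 = 17.99 m²/s.
So y_c = (17.99²/9.81)^(1/3) = 3.21 m.

y_c = 3.21 m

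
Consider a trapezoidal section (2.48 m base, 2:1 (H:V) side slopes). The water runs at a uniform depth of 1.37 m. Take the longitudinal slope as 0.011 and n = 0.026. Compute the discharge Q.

Q = 25.5 m³/s

With bottom width b = 2.48 m and side slope z = 2: A = (b + zy)y = (2.48 + 2×1.37)×1.37 = 7.151 m²; P = b + 2y√(1+z²) = 2.48 + 2×1.37×2.236 = 8.607 m.
Hydraulic radius R = A/P = 7.151/8.607 = 0.8309 m.
Manning's equation: Q = (1/n) A R^(2/3) S^(1/2) = (1/0.026) × 7.151 × 0.8309^(2/3) × 0.011^(1/2) = 25.5 m³/s.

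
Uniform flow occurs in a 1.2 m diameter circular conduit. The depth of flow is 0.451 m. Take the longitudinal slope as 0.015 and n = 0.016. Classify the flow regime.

For a circular section of diameter D = 1.2 m at depth y = 0.451 m, the central angle is θ = 2 arccos(1 − 2y/D) = 2.64 rad. Then A = (D²/8)(θ − sin θ) = 0.3885 m² and P = Dθ/2 = 1.584 m.
Hydraulic radius R = A/P = 0.3885/1.584 = 0.2453 m.
V = (1/n) R^(2/3) √S = (1/0.016) × 0.2453^(2/3) × √0.015 = 3 m/s. Hydraulic depth D_h = A/T = 0.3885/1.162 = 0.3343 m.
Froude number Fr = V/√(g·D_h) = 3/√(9.81×0.3343) = 1.66, which is greater than 1, so the flow is supercritical.

supercritical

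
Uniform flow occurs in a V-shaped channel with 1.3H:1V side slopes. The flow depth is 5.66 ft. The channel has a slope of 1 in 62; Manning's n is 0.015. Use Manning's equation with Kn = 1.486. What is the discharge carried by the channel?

For a triangular section with side slope z = 1.3: A = zy² = 1.3×5.66² = 41.65 ft²; P = 2y√(1+z²) = 2×5.66×1.64 = 18.57 ft.
Hydraulic radius R = A/P = 41.65/18.57 = 2.243 ft.
Manning's equation: Q = (1.486/n) A R^(2/3) S^(1/2) = (1.486/0.015) × 41.65 × 2.243^(2/3) × 0.01613^(1/2) = 898 ft³/s.

Q = 898 ft³/s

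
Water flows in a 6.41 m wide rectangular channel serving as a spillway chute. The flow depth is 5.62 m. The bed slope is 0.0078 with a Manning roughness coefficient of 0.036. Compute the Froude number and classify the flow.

Flow area A = b·y = 6.41 × 5.62 = 36.02 m². Wetted perimeter P = b + 2y = 6.41 + 2×5.62 = 17.65 m.
Hydraulic radius R = A/P = 36.02/17.65 = 2.041 m.
V = (1/n) R^(2/3) √S = (1/0.036) × 2.041^(2/3) × √0.0078 = 3.947 m/s. Hydraulic depth D_h = A/T = 36.02/6.41 = 5.62 m.
Froude number Fr = V/√(g·D_h) = 3.947/√(9.81×5.62) = 0.532, which is less than 1, so the flow is subcritical.

subcritical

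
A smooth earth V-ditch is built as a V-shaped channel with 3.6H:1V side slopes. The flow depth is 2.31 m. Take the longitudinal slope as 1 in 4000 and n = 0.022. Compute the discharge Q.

Q = 14.8 m³/s

For a triangular section with side slope z = 3.6: A = zy² = 3.6×2.31² = 19.21 m²; P = 2y√(1+z²) = 2×2.31×3.736 = 17.26 m.
Hydraulic radius R = A/P = 19.21/17.26 = 1.113 m.
Manning's equation: Q = (1/n) A R^(2/3) S^(1/2) = (1/0.022) × 19.21 × 1.113^(2/3) × 0.00025^(1/2) = 14.8 m³/s.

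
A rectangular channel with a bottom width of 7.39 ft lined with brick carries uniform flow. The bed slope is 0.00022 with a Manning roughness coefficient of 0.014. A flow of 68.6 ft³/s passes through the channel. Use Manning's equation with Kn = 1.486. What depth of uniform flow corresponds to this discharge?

Manning's equation rearranged: A R^(2/3) = nQ / (1.486·√S) = 0.014 × 68.6 / (1.486 × √0.00022) = 43.57.
Try y = 2.83 ft: A R^(2/3) = 28.64 — too small.
Try y = 4.52 ft: A R^(2/3) = 53.61 — too large.
Try y = 3.86 ft: A R^(2/3) = 43.57 — close enough.

y_n = 3.86 ft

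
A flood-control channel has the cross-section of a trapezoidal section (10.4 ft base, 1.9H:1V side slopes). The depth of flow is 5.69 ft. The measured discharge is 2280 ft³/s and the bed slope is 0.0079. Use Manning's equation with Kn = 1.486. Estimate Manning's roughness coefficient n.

n = 0.016

With bottom width b = 10.4 ft and side slope z = 1.9: A = (b + zy)y = (10.4 + 1.9×5.69)×5.69 = 120.7 ft²; P = b + 2y√(1+z²) = 10.4 + 2×5.69×2.147 = 34.83 ft.
Hydraulic radius R = A/P = 120.7/34.83 = 3.465 ft.
Rearranging Manning's equation: n = (1.486/Q) A R^(2/3) S^(1/2) = (1.486/2280) × 120.7 × 3.465^(2/3) × √0.0079 = 0.016.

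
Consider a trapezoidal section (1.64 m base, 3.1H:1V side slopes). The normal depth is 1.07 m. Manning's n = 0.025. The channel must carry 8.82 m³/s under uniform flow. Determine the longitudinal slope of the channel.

S = 0.0033

With bottom width b = 1.64 m and side slope z = 3.1: A = (b + zy)y = (1.64 + 3.1×1.07)×1.07 = 5.304 m²; P = b + 2y√(1+z²) = 1.64 + 2×1.07×3.257 = 8.611 m.
Hydraulic radius R = A/P = 5.304/8.611 = 0.616 m.
From Manning's equation, S = [nQ / (1 A R^(2/3))]² = [0.025 × 8.82 / (1 × 5.304 × 0.616^(2/3))]² = 0.0033.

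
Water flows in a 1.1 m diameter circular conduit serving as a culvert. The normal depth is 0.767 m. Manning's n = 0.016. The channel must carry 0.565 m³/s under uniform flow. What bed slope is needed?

For a circular section of diameter D = 1.1 m at depth y = 0.767 m, the central angle is θ = 2 arccos(1 − 2y/D) = 3.953 rad. Then A = (D²/8)(θ − sin θ) = 0.7075 m² and P = Dθ/2 = 2.174 m.
Hydraulic radius R = A/P = 0.7075/2.174 = 0.3254 m.
From Manning's equation, S = [nQ / (1 A R^(2/3))]² = [0.016 × 0.565 / (1 × 0.7075 × 0.3254^(2/3))]² = 0.000729.

S = 0.000729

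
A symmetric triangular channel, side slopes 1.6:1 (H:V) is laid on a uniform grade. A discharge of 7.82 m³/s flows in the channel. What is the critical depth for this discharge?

y_c = 1.37 m

At critical depth, Q² T / (g A³) = 1, i.e. A³/T = Q²/g = 7.82²/9.81 = 6.234.
At y = 1.1 m: A³/T = 2.061 — short.
At y = 1.37 m: A³/T = 6.178 — close enough.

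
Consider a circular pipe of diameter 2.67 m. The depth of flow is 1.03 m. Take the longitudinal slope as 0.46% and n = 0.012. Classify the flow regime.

supercritical

For a circular section of diameter D = 2.67 m at depth y = 1.03 m, the central angle is θ = 2 arccos(1 − 2y/D) = 2.681 rad. Then A = (D²/8)(θ − sin θ) = 1.992 m² and P = Dθ/2 = 3.579 m.
Hydraulic radius R = A/P = 1.992/3.579 = 0.5567 m.
V = (1/n) R^(2/3) √S = (1/0.012) × 0.5567^(2/3) × √0.0046 = 3.825 m/s. Hydraulic depth D_h = A/T = 1.992/2.599 = 0.7665 m.
Froude number Fr = V/√(g·D_h) = 3.825/√(9.81×0.7665) = 1.39, which is greater than 1, so the flow is supercritical.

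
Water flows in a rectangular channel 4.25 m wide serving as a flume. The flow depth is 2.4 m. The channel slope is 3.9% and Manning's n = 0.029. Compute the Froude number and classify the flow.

supercritical

Flow area A = b·y = 4.25 × 2.4 = 10.2 m². Wetted perimeter P = b + 2y = 4.25 + 2×2.4 = 9.05 m.
Hydraulic radius R = A/P = 10.2/9.05 = 1.127 m.
V = (1/n) R^(2/3) √S = (1/0.029) × 1.127^(2/3) × √0.039 = 7.375 m/s. Hydraulic depth D_h = A/T = 10.2/4.25 = 2.4 m.
Froude number Fr = V/√(g·D_h) = 7.375/√(9.81×2.4) = 1.52, which is greater than 1, so the flow is supercritical.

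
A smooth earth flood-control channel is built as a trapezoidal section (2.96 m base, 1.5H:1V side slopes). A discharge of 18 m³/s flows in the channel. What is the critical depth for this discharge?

y_c = 1.25 m

At critical depth, Q² T / (g A³) = 1, i.e. A³/T = Q²/g = 18²/9.81 = 33.03.
Try y = 1.12 m: A³/T = 22.21 — short.
Try y = 1.59 m: A³/T = 79.41 — over.
Try y = 1.25 m: A³/T = 32.9 — matches.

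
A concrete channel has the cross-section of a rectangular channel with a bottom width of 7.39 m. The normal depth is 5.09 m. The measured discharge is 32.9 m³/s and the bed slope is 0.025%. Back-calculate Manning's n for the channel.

n = 0.03

Flow area A = b·y = 7.39 × 5.09 = 37.62 m². Wetted perimeter P = b + 2y = 7.39 + 2×5.09 = 17.57 m.
Hydraulic radius R = A/P = 37.62/17.57 = 2.141 m.
Rearranging Manning's equation: n = (1/Q) A R^(2/3) S^(1/2) = (1/32.9) × 37.62 × 2.141^(2/3) × √0.00025 = 0.03.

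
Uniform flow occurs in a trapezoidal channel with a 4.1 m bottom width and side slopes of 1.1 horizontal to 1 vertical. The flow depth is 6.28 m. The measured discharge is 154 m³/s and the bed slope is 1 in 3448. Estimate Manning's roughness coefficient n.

With bottom width b = 4.1 m and side slope z = 1.1: A = (b + zy)y = (4.1 + 1.1×6.28)×6.28 = 69.13 m²; P = b + 2y√(1+z²) = 4.1 + 2×6.28×1.487 = 22.77 m.
Hydraulic radius R = A/P = 69.13/22.77 = 3.036 m.
Rearranging Manning's equation: n = (1/Q) A R^(2/3) S^(1/2) = (1/154) × 69.13 × 3.036^(2/3) × √0.00029 = 0.016.

n = 0.016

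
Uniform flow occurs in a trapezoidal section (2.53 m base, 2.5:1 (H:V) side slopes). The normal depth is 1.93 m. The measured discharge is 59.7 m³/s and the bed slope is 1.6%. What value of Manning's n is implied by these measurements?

With bottom width b = 2.53 m and side slope z = 2.5: A = (b + zy)y = (2.53 + 2.5×1.93)×1.93 = 14.2 m²; P = b + 2y√(1+z²) = 2.53 + 2×1.93×2.693 = 12.92 m.
Hydraulic radius R = A/P = 14.2/12.92 = 1.098 m.
Rearranging Manning's equation: n = (1/Q) A R^(2/3) S^(1/2) = (1/59.7) × 14.2 × 1.098^(2/3) × √0.016 = 0.032.

n = 0.032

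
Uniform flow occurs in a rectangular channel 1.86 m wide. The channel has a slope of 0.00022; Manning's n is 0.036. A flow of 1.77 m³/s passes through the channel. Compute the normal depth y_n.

Manning's equation rearranged: A R^(2/3) = nQ / (1·√S) = 0.036 × 1.77 / (√0.00022) = 4.296.
Try y = 3.22 m: A R^(2/3) = 4.818 — too large.
Try y = 2.92 m: A R^(2/3) = 4.304 — close enough.

y_n = 2.92 m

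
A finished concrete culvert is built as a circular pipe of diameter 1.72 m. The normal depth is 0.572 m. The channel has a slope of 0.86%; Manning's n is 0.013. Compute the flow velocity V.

V = 3.33 m/s

For a circular section of diameter D = 1.72 m at depth y = 0.572 m, the central angle is θ = 2 arccos(1 − 2y/D) = 2.459 rad. Then A = (D²/8)(θ − sin θ) = 0.6758 m² and P = Dθ/2 = 2.114 m.
Hydraulic radius R = A/P = 0.6758/2.114 = 0.3196 m.
From Manning's equation, V = (1/n) R^(2/3) S^(1/2) = (1/0.013) × 0.3196^(2/3) × 0.0086^(1/2) = 3.33 m/s.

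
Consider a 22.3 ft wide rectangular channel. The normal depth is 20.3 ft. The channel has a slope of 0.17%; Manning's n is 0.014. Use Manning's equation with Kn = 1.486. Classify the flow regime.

subcritical

Flow area A = b·y = 22.3 × 20.3 = 452.7 ft². Wetted perimeter P = b + 2y = 22.3 + 2×20.3 = 62.9 ft.
Hydraulic radius R = A/P = 452.7/62.9 = 7.197 ft.
V = (1.486/n) R^(2/3) √S = (1.486/0.014) × 7.197^(2/3) × √0.0017 = 16.31 ft/s. Hydraulic depth D_h = A/T = 452.7/22.3 = 20.3 ft.
Froude number Fr = V/√(g·D_h) = 16.31/√(32.2×20.3) = 0.638, which is less than 1, so the flow is subcritical.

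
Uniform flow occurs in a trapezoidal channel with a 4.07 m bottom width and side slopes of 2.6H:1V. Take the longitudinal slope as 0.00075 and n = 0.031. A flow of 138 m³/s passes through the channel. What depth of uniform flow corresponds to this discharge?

Manning's equation rearranged: A R^(2/3) = nQ / (1·√S) = 0.031 × 138 / (√0.00075) = 156.2.
Trying y = 4.29 m: A R^(2/3) = 114.9 — too small.
Trying y = 5.61 m: A R^(2/3) = 215.9 — too large.
Trying y = 4.89 m: A R^(2/3) = 156 — close enough.

y_n = 4.89 m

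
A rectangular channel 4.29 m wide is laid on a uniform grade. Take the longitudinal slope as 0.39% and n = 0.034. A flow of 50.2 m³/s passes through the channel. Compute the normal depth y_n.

Manning's equation rearranged: A R^(2/3) = nQ / (1·√S) = 0.034 × 50.2 / (√0.0039) = 27.33.
Trying y = 3.78 m: A R^(2/3) = 19.99 — too small.
Trying y = 5.37 m: A R^(2/3) = 30.63 — too large.
Trying y = 4.88 m: A R^(2/3) = 27.31 — ≈ 27.33.

y_n = 4.88 m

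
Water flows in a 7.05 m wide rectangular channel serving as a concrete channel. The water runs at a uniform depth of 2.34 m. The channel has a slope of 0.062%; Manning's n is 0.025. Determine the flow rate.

Q = 20.6 m³/s

Flow area A = b·y = 7.05 × 2.34 = 16.5 m². Wetted perimeter P = b + 2y = 7.05 + 2×2.34 = 11.73 m.
Hydraulic radius R = A/P = 16.5/11.73 = 1.406 m.
Manning's equation: Q = (1/n) A R^(2/3) S^(1/2) = (1/0.025) × 16.5 × 1.406^(2/3) × 0.00062^(1/2) = 20.6 m³/s.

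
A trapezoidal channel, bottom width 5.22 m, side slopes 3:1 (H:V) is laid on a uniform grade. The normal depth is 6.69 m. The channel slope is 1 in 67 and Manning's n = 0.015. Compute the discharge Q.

Q = 3210 m³/s

With bottom width b = 5.22 m and side slope z = 3: A = (b + zy)y = (5.22 + 3×6.69)×6.69 = 169.2 m²; P = b + 2y√(1+z²) = 5.22 + 2×6.69×3.162 = 47.53 m.
Hydraulic radius R = A/P = 169.2/47.53 = 3.56 m.
Manning's equation: Q = (1/n) A R^(2/3) S^(1/2) = (1/0.015) × 169.2 × 3.56^(2/3) × 0.01493^(1/2) = 3210 m³/s.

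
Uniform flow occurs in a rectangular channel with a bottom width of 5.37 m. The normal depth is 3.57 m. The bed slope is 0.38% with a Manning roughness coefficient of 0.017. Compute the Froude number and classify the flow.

Flow area A = b·y = 5.37 × 3.57 = 19.17 m². Wetted perimeter P = b + 2y = 5.37 + 2×3.57 = 12.51 m.
Hydraulic radius R = A/P = 19.17/12.51 = 1.532 m.
V = (1/n) R^(2/3) √S = (1/0.017) × 1.532^(2/3) × √0.0038 = 4.82 m/s. Hydraulic depth D_h = A/T = 19.17/5.37 = 3.57 m.
Froude number Fr = V/√(g·D_h) = 4.82/√(9.81×3.57) = 0.814, which is less than 1, so the flow is subcritical.

subcritical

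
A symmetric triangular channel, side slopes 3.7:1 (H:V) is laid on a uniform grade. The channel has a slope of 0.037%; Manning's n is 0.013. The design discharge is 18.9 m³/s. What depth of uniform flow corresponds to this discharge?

Manning's equation rearranged: A R^(2/3) = nQ / (1·√S) = 0.013 × 18.9 / (√0.00037) = 12.77.
Trying y = 2.31 m: A R^(2/3) = 21.23 — high.
Trying y = 1.91 m: A R^(2/3) = 12.79 — matches.

y_n = 1.91 m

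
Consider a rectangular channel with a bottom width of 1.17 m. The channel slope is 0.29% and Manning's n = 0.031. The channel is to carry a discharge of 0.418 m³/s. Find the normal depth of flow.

Manning's equation rearranged: A R^(2/3) = nQ / (1·√S) = 0.031 × 0.418 / (√0.0029) = 0.2406.
Trying y = 0.587 m: A R^(2/3) = 0.303 — high.
Trying y = 0.495 m: A R^(2/3) = 0.2408 — close enough.

y_n = 0.495 m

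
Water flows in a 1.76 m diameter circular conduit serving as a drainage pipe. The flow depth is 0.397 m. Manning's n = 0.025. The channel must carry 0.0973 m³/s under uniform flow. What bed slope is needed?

S = 0.00024

For a circular section of diameter D = 1.76 m at depth y = 0.397 m, the central angle is θ = 2 arccos(1 − 2y/D) = 1.98 rad. Then A = (D²/8)(θ − sin θ) = 0.4112 m² and P = Dθ/2 = 1.742 m.
Hydraulic radius R = A/P = 0.4112/1.742 = 0.236 m.
From Manning's equation, S = [nQ / (1 A R^(2/3))]² = [0.025 × 0.0973 / (1 × 0.4112 × 0.236^(2/3))]² = 0.00024.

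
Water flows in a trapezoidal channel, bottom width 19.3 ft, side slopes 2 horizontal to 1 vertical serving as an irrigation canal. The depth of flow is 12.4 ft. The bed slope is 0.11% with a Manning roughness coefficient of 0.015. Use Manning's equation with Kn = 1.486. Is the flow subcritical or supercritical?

subcritical

With bottom width b = 19.3 ft and side slope z = 2: A = (b + zy)y = (19.3 + 2×12.4)×12.4 = 546.8 ft²; P = b + 2y√(1+z²) = 19.3 + 2×12.4×2.236 = 74.75 ft.
Hydraulic radius R = A/P = 546.8/74.75 = 7.315 ft.
V = (1.486/n) R^(2/3) √S = (1.486/0.015) × 7.315^(2/3) × √0.0011 = 12.38 ft/s. Hydraulic depth D_h = A/T = 546.8/68.9 = 7.937 ft.
Froude number Fr = V/√(g·D_h) = 12.38/√(32.2×7.937) = 0.775, which is less than 1, so the flow is subcritical.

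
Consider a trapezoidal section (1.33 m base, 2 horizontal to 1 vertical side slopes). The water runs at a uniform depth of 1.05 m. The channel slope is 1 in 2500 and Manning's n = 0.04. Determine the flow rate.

Q = 1.28 m³/s

With bottom width b = 1.33 m and side slope z = 2: A = (b + zy)y = (1.33 + 2×1.05)×1.05 = 3.602 m²; P = b + 2y√(1+z²) = 1.33 + 2×1.05×2.236 = 6.026 m.
Hydraulic radius R = A/P = 3.602/6.026 = 0.5977 m.
Manning's equation: Q = (1/n) A R^(2/3) S^(1/2) = (1/0.04) × 3.602 × 0.5977^(2/3) × 0.0004^(1/2) = 1.28 m³/s.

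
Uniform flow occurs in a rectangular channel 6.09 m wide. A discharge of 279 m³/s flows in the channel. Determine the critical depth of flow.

For a rectangular channel, critical depth y_c = (q²/g)^(1/3) where q = Q/b = 279/6.09 = 45.81 m²/s.
So y_c = (45.81²/9.81)^(1/3) = 5.98 m.

y_c = 5.98 m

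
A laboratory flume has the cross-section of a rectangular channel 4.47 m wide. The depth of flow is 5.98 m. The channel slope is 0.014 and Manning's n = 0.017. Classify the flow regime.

Flow area A = b·y = 4.47 × 5.98 = 26.73 m². Wetted perimeter P = b + 2y = 4.47 + 2×5.98 = 16.43 m.
Hydraulic radius R = A/P = 26.73/16.43 = 1.627 m.
V = (1/n) R^(2/3) √S = (1/0.017) × 1.627^(2/3) × √0.014 = 9.628 m/s. Hydraulic depth D_h = A/T = 26.73/4.47 = 5.98 m.
Froude number Fr = V/√(g·D_h) = 9.628/√(9.81×5.98) = 1.26, which is greater than 1, so the flow is supercritical.

supercritical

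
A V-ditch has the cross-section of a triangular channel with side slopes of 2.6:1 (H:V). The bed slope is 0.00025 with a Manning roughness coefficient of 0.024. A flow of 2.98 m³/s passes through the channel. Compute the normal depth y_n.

Manning's equation rearranged: A R^(2/3) = nQ / (1·√S) = 0.024 × 2.98 / (√0.00025) = 4.523.
Try y = 1.12 m: A R^(2/3) = 2.116 — too small.
Try y = 1.49 m: A R^(2/3) = 4.53 — ≈ 4.523.

y_n = 1.49 m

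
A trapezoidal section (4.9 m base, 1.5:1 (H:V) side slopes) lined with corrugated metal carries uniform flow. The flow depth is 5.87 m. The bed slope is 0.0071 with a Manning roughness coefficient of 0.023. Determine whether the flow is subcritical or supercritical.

With bottom width b = 4.9 m and side slope z = 1.5: A = (b + zy)y = (4.9 + 1.5×5.87)×5.87 = 80.45 m²; P = b + 2y√(1+z²) = 4.9 + 2×5.87×1.803 = 26.06 m.
Hydraulic radius R = A/P = 80.45/26.06 = 3.087 m.
V = (1/n) R^(2/3) √S = (1/0.023) × 3.087^(2/3) × √0.0071 = 7.766 m/s. Hydraulic depth D_h = A/T = 80.45/22.51 = 3.574 m.
Froude number Fr = V/√(g·D_h) = 7.766/√(9.81×3.574) = 1.31, which is greater than 1, so the flow is supercritical.

supercritical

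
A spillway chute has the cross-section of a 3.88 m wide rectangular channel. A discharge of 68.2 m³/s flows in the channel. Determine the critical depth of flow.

y_c = 3.16 m

For a rectangular channel, critical depth y_c = (q²/g)^(1/3) where q = Q/b = 68.2/3.88 = 17.58 m²/s.
So y_c = (17.58²/9.81)^(1/3) = 3.16 m.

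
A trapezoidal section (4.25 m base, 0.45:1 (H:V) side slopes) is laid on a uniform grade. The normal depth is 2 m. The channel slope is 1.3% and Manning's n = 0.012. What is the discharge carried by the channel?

With bottom width b = 4.25 m and side slope z = 0.45: A = (b + zy)y = (4.25 + 0.45×2)×2 = 10.3 m²; P = b + 2y√(1+z²) = 4.25 + 2×2×1.097 = 8.636 m.
Hydraulic radius R = A/P = 10.3/8.636 = 1.193 m.
Manning's equation: Q = (1/n) A R^(2/3) S^(1/2) = (1/0.012) × 10.3 × 1.193^(2/3) × 0.013^(1/2) = 110 m³/s.

Q = 110 m³/s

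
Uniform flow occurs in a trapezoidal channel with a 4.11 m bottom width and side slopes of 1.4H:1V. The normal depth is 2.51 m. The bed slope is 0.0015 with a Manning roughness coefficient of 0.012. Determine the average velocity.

V = 4.23 m/s

With bottom width b = 4.11 m and side slope z = 1.4: A = (b + zy)y = (4.11 + 1.4×2.51)×2.51 = 19.14 m²; P = b + 2y√(1+z²) = 4.11 + 2×2.51×1.72 = 12.75 m.
Hydraulic radius R = A/P = 19.14/12.75 = 1.501 m.
From Manning's equation, V = (1/n) R^(2/3) S^(1/2) = (1/0.012) × 1.501^(2/3) × 0.0015^(1/2) = 4.23 m/s.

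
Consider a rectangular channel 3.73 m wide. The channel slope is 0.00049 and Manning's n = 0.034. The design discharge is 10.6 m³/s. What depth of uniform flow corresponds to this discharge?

Manning's equation rearranged: A R^(2/3) = nQ / (1·√S) = 0.034 × 10.6 / (√0.00049) = 16.28.
At y = 2.96 m: A R^(2/3) = 12.08 — too small.
At y = 4.48 m: A R^(2/3) = 20.08 — too large.
At y = 3.77 m: A R^(2/3) = 16.3 — ≈ 16.28.

y_n = 3.77 m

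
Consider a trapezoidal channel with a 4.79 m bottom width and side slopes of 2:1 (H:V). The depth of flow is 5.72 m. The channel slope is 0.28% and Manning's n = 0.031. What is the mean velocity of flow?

V = 3.6 m/s

With bottom width b = 4.79 m and side slope z = 2: A = (b + zy)y = (4.79 + 2×5.72)×5.72 = 92.84 m²; P = b + 2y√(1+z²) = 4.79 + 2×5.72×2.236 = 30.37 m.
Hydraulic radius R = A/P = 92.84/30.37 = 3.057 m.
From Manning's equation, V = (1/n) R^(2/3) S^(1/2) = (1/0.031) × 3.057^(2/3) × 0.0028^(1/2) = 3.6 m/s.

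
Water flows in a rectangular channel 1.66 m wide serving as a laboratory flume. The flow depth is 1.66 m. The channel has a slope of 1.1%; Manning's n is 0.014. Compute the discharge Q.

Q = 13.9 m³/s

Flow area A = b·y = 1.66 × 1.66 = 2.756 m². Wetted perimeter P = b + 2y = 1.66 + 2×1.66 = 4.98 m.
Hydraulic radius R = A/P = 2.756/4.98 = 0.5533 m.
Manning's equation: Q = (1/n) A R^(2/3) S^(1/2) = (1/0.014) × 2.756 × 0.5533^(2/3) × 0.011^(1/2) = 13.9 m³/s.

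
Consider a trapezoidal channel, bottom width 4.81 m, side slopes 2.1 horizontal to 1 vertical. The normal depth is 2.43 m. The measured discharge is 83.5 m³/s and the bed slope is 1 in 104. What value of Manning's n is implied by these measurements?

n = 0.037

With bottom width b = 4.81 m and side slope z = 2.1: A = (b + zy)y = (4.81 + 2.1×2.43)×2.43 = 24.09 m²; P = b + 2y√(1+z²) = 4.81 + 2×2.43×2.326 = 16.11 m.
Hydraulic radius R = A/P = 24.09/16.11 = 1.495 m.
Rearranging Manning's equation: n = (1/Q) A R^(2/3) S^(1/2) = (1/83.5) × 24.09 × 1.495^(2/3) × √0.009615 = 0.037.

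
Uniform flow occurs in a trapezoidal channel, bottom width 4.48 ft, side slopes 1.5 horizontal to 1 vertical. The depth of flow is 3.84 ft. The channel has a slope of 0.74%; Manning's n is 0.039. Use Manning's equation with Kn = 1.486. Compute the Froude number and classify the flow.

subcritical

With bottom width b = 4.48 ft and side slope z = 1.5: A = (b + zy)y = (4.48 + 1.5×3.84)×3.84 = 39.32 ft²; P = b + 2y√(1+z²) = 4.48 + 2×3.84×1.803 = 18.33 ft.
Hydraulic radius R = A/P = 39.32/18.33 = 2.146 ft.
V = (1.486/n) R^(2/3) √S = (1.486/0.039) × 2.146^(2/3) × √0.0074 = 5.453 ft/s. Hydraulic depth D_h = A/T = 39.32/16 = 2.458 ft.
Froude number Fr = V/√(g·D_h) = 5.453/√(32.2×2.458) = 0.613, which is less than 1, so the flow is subcritical.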